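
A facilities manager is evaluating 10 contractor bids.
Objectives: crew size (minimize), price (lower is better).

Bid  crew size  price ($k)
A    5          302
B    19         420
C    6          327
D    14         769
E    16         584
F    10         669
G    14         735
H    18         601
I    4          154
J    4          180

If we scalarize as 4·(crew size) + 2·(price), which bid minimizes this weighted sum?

I

A: 4·5 + 2·302 = 624
B: 4·19 + 2·420 = 916
C: 4·6 + 2·327 = 678
D: 4·14 + 2·769 = 1594
E: 4·16 + 2·584 = 1232
F: 4·10 + 2·669 = 1378
G: 4·14 + 2·735 = 1526
H: 4·18 + 2·601 = 1274
I: 4·4 + 2·154 = 324
J: 4·4 + 2·180 = 376
Lowest: I at 324.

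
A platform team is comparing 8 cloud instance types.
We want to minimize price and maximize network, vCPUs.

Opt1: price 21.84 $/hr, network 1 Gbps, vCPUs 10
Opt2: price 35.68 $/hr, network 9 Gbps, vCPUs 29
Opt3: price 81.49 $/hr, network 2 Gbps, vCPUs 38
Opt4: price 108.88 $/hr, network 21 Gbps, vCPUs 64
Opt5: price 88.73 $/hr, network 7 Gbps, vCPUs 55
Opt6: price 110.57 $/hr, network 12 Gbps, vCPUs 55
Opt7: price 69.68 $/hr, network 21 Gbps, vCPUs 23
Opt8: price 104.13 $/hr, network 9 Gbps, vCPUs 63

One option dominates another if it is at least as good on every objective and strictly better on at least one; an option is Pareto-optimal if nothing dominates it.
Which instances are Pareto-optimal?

Opt1: not dominated (best price).
Opt2: not dominated.
Opt3: not dominated.
Opt4: not dominated (best vCPUs).
Opt5: not dominated.
Opt6: dominated by Opt4 (price 108.88≤110.57, network 21≥12, vCPUs 64≥55).
Opt7: not dominated.
Opt8: not dominated.

Opt1, Opt2, Opt3, Opt4, Opt5, Opt7, Opt8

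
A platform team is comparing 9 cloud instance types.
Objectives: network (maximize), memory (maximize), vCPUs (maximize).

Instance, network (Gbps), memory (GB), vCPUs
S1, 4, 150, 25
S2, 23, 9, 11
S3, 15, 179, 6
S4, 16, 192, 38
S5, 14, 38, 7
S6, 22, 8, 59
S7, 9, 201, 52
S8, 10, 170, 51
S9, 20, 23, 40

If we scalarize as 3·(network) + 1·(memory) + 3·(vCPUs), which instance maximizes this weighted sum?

S1: 3·4 + 1·150 + 3·25 = 237
S2: 3·23 + 1·9 + 3·11 = 111
S3: 3·15 + 1·179 + 3·6 = 242
S4: 3·16 + 1·192 + 3·38 = 354
S5: 3·14 + 1·38 + 3·7 = 101
S6: 3·22 + 1·8 + 3·59 = 251
S7: 3·9 + 1·201 + 3·52 = 384
S8: 3·10 + 1·170 + 3·51 = 353
S9: 3·20 + 1·23 + 3·40 = 203
Highest: S7 at 384.

S7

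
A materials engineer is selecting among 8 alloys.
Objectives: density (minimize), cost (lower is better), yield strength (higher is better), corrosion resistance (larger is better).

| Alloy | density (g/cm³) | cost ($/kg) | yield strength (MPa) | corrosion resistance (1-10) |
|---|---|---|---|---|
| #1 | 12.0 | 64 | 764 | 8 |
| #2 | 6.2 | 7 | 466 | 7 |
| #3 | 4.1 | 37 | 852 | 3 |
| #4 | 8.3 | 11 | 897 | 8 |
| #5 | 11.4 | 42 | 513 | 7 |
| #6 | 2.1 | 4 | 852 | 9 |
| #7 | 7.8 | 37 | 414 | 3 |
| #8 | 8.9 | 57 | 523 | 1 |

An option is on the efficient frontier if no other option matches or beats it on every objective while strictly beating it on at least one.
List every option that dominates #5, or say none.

#4: density 8.3≤11.4, cost 11≤42, yield strength 897≥513, corrosion resistance 8≥7 — dominates #5.
#6: density 2.1≤11.4, cost 4≤42, yield strength 852≥513, corrosion resistance 9≥7 — dominates #5.
Others (#1, #2, #3, #7, #8) are each worse than #5 on at least one objective.

#4, #6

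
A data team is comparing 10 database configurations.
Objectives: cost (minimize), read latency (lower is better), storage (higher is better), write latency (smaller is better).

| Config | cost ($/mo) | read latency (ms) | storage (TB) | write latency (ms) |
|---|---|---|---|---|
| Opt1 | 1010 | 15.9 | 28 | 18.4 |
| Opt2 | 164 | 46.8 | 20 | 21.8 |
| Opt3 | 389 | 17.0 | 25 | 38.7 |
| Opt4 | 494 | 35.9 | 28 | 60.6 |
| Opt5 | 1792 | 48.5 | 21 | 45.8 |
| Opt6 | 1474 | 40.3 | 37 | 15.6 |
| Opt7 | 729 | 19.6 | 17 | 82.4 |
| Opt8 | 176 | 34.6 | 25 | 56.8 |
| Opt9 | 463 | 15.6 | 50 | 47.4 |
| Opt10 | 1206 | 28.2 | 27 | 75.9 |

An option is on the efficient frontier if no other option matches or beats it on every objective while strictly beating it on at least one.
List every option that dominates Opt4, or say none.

Opt9

Opt9: cost 463≤494, read latency 15.6≤35.9, storage 50≥28, write latency 47.4≤60.6 — dominates Opt4.
Others (Opt1, Opt2, Opt3, Opt5, Opt6, Opt7, Opt8, Opt10) are each worse than Opt4 on at least one objective.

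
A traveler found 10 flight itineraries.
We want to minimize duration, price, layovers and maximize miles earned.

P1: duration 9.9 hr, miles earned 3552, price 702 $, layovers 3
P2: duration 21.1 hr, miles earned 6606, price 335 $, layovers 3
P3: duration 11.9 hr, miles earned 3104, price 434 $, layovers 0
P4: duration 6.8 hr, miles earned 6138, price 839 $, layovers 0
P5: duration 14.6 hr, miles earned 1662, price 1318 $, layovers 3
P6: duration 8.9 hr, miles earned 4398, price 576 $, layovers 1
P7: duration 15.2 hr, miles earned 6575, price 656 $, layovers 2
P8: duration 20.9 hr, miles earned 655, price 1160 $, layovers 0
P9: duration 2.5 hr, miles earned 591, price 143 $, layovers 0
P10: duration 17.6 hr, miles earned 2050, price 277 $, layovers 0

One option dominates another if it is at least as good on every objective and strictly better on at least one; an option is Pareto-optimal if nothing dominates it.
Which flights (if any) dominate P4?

P1: worse on duration (9.9 vs 6.8).
P2: worse on duration (21.1 vs 6.8).
P3: worse on duration (11.9 vs 6.8).
P5: worse on duration (14.6 vs 6.8).
P6: worse on duration (8.9 vs 6.8).
P7: worse on duration (15.2 vs 6.8).
P8: worse on duration (20.9 vs 6.8).
P9: worse on miles earned (591 vs 6138).
P10: worse on duration (17.6 vs 6.8).
No option dominates P4.

none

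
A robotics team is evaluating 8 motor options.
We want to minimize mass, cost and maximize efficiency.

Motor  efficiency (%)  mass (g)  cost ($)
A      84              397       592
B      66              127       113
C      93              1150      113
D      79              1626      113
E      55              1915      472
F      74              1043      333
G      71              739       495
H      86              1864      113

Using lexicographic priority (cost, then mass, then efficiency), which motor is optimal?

B

First minimize cost: best is 113, kept {B, C, D, H}.
Then minimize mass: best is 127, kept {B}.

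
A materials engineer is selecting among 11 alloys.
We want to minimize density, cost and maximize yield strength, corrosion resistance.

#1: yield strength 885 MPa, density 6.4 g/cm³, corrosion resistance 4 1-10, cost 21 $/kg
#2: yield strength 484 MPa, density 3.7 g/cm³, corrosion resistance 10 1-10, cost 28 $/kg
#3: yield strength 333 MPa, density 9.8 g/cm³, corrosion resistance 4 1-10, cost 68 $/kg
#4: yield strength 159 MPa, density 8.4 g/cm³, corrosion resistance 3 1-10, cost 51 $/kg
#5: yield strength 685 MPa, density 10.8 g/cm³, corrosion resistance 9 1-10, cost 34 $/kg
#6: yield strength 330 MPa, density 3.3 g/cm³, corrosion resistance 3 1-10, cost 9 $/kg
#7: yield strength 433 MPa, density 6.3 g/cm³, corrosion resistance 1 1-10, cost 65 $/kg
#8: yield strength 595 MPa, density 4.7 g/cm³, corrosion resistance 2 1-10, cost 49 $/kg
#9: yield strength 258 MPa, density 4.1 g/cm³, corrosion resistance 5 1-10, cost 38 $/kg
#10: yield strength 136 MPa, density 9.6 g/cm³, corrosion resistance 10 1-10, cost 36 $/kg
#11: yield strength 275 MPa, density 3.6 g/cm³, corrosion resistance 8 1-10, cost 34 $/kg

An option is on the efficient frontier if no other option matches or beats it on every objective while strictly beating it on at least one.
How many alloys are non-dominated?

6

#1: not dominated (best yield strength).
#2: not dominated.
#3: dominated by #1 (yield strength 885≥333, density 6.4≤9.8, corrosion resistance 4≥4, cost 21≤68).
#4: dominated by #1 (yield strength 885≥159, density 6.4≤8.4, corrosion resistance 4≥3, cost 21≤51).
#5: not dominated.
#6: not dominated (best density).
#7: dominated by #2 (yield strength 484≥433, density 3.7≤6.3, corrosion resistance 10≥1, cost 28≤65).
#8: not dominated.
#9: dominated by #2 (yield strength 484≥258, density 3.7≤4.1, corrosion resistance 10≥5, cost 28≤38).
#10: dominated by #2 (yield strength 484≥136, density 3.7≤9.6, corrosion resistance 10≥10, cost 28≤36).
#11: not dominated.
Pareto-optimal: #1, #2, #5, #6, #8, #11 → 6.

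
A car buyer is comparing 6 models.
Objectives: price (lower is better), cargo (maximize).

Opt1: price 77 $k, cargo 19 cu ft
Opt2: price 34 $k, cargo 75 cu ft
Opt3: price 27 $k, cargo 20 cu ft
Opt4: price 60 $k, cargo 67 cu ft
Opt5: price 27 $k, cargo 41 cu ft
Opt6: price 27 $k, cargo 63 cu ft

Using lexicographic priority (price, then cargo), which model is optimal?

Opt6

First minimize price: best is 27, kept {Opt3, Opt5, Opt6}.
Then maximize cargo: best is 63, kept {Opt6}.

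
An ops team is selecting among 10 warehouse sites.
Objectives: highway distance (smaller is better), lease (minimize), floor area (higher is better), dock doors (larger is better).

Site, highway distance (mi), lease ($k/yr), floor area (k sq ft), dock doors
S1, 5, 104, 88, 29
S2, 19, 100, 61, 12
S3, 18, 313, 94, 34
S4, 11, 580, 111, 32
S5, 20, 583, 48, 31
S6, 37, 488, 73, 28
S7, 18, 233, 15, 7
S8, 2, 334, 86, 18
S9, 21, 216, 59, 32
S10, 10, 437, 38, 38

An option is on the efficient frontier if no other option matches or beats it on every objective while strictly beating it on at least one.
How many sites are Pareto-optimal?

7

S1: not dominated.
S2: not dominated (best lease).
S3: not dominated.
S4: not dominated (best floor area).
S5: dominated by S3 (highway distance 18≤20, lease 313≤583, floor area 94≥48, dock doors 34≥31).
S6: dominated by S1 (highway distance 5≤37, lease 104≤488, floor area 88≥73, dock doors 29≥28).
S7: dominated by S1 (highway distance 5≤18, lease 104≤233, floor area 88≥15, dock doors 29≥7).
S8: not dominated (best highway distance).
S9: not dominated.
S10: not dominated (best dock doors).
Pareto-optimal: S1, S2, S3, S4, S8, S9, S10 → 7.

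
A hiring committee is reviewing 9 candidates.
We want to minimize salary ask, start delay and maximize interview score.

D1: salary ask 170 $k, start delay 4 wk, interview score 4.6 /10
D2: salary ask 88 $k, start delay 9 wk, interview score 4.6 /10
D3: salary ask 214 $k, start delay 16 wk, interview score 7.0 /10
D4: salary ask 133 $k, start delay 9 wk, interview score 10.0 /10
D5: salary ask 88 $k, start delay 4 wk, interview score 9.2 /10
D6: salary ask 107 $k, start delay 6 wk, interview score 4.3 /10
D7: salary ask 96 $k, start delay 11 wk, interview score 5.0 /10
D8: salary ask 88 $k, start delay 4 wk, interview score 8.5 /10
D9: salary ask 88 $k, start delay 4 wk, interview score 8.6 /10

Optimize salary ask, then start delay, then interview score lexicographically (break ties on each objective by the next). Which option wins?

First minimize salary ask: best is 88, kept {D2, D5, D8, D9}.
Then minimize start delay: best is 4, kept {D5, D8, D9}.
Then maximize interview score: best is 9.2, kept {D5}.

D5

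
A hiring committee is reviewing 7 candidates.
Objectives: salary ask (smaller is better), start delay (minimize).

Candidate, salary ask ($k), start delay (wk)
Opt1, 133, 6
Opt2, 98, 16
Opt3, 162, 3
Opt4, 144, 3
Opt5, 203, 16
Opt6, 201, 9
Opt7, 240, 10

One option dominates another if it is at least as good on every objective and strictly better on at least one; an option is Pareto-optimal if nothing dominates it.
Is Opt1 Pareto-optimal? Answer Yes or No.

Yes

Opt2: worse on start delay (16 vs 6).
Opt3: worse on salary ask (162 vs 133).
Opt4: worse on salary ask (144 vs 133).
Opt5: worse on salary ask (203 vs 133).
Opt6: worse on salary ask (201 vs 133).
Opt7: worse on salary ask (240 vs 133).
No option is at least as good as Opt1 on every objective and strictly better on one.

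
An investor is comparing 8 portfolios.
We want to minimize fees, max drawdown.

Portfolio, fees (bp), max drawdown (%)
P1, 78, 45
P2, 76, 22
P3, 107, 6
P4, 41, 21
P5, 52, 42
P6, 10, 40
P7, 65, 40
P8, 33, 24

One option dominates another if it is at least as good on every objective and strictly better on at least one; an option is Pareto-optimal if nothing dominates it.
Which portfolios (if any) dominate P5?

P4, P6, P8

P4: fees 41≤52, max drawdown 21≤42 — dominates P5.
P6: fees 10≤52, max drawdown 40≤42 — dominates P5.
P8: fees 33≤52, max drawdown 24≤42 — dominates P5.
Others (P1, P2, P3, P7) are each worse than P5 on at least one objective.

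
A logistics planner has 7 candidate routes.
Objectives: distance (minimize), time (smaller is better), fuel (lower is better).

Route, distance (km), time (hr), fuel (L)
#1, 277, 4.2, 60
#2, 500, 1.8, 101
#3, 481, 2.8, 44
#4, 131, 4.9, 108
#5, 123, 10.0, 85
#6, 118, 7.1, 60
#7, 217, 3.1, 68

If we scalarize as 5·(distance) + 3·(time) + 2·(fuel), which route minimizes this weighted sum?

#6

#1: 5·277 + 3·4.2 + 2·60 = 1517.6
#2: 5·500 + 3·1.8 + 2·101 = 2707.4
#3: 5·481 + 3·2.8 + 2·44 = 2501.4
#4: 5·131 + 3·4.9 + 2·108 = 885.7
#5: 5·123 + 3·10.0 + 2·85 = 815.0
#6: 5·118 + 3·7.1 + 2·60 = 731.3
#7: 5·217 + 3·3.1 + 2·68 = 1230.3
Lowest: #6 at 731.3.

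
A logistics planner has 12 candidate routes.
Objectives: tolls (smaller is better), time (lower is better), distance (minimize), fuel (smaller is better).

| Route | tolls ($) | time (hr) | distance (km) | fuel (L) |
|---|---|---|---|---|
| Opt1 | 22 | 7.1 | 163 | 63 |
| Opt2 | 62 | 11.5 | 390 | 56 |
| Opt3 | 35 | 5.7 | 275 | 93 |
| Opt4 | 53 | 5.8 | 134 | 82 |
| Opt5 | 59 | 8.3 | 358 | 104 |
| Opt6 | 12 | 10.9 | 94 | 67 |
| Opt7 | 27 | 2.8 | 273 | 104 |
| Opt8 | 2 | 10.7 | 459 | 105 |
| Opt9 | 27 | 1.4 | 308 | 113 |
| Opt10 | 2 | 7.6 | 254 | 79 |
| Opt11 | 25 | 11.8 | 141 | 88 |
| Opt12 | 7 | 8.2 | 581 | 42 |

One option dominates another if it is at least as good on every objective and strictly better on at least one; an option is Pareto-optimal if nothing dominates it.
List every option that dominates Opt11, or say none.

Opt6

Opt6: tolls 12≤25, time 10.9≤11.8, distance 94≤141, fuel 67≤88 — dominates Opt11.
Others (Opt1, Opt2, Opt3, Opt4, Opt5, Opt7, Opt8, Opt9, Opt10, Opt12) are each worse than Opt11 on at least one objective.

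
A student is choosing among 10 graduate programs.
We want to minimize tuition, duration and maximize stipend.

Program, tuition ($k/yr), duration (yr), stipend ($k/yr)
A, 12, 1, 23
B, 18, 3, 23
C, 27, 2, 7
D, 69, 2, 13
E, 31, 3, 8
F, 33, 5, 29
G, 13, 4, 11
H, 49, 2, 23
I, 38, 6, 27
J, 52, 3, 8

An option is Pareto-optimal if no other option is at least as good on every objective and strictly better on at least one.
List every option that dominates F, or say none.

none

A: worse on stipend (23 vs 29).
B: worse on stipend (23 vs 29).
C: worse on stipend (7 vs 29).
D: worse on tuition (69 vs 33).
E: worse on stipend (8 vs 29).
G: worse on stipend (11 vs 29).
H: worse on tuition (49 vs 33).
I: worse on tuition (38 vs 33).
J: worse on tuition (52 vs 33).
No option dominates F.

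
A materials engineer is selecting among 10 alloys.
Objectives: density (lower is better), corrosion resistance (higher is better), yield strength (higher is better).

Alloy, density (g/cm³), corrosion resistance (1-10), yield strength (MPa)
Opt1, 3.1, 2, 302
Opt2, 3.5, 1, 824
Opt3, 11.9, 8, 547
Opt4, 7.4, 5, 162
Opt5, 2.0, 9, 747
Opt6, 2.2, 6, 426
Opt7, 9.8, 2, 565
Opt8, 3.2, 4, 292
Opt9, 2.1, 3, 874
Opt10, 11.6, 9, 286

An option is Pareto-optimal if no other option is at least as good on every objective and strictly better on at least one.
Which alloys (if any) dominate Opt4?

Opt5: density 2.0≤7.4, corrosion resistance 9≥5, yield strength 747≥162 — dominates Opt4.
Opt6: density 2.2≤7.4, corrosion resistance 6≥5, yield strength 426≥162 — dominates Opt4.
Others (Opt1, Opt2, Opt3, Opt7, Opt8, Opt9, Opt10) are each worse than Opt4 on at least one objective.

Opt5, Opt6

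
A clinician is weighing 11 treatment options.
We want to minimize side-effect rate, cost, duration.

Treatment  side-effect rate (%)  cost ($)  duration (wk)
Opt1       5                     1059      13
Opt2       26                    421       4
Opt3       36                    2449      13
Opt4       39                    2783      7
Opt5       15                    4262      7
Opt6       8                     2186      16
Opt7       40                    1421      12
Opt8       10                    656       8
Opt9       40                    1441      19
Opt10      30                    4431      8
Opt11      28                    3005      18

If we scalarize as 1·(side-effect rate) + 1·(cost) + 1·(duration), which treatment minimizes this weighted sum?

Opt1: 1·5 + 1·1059 + 1·13 = 1077
Opt2: 1·26 + 1·421 + 1·4 = 451
Opt3: 1·36 + 1·2449 + 1·13 = 2498
Opt4: 1·39 + 1·2783 + 1·7 = 2829
Opt5: 1·15 + 1·4262 + 1·7 = 4284
Opt6: 1·8 + 1·2186 + 1·16 = 2210
Opt7: 1·40 + 1·1421 + 1·12 = 1473
Opt8: 1·10 + 1·656 + 1·8 = 674
Opt9: 1·40 + 1·1441 + 1·19 = 1500
Opt10: 1·30 + 1·4431 + 1·8 = 4469
Opt11: 1·28 + 1·3005 + 1·18 = 3051
Lowest: Opt2 at 451.

Opt2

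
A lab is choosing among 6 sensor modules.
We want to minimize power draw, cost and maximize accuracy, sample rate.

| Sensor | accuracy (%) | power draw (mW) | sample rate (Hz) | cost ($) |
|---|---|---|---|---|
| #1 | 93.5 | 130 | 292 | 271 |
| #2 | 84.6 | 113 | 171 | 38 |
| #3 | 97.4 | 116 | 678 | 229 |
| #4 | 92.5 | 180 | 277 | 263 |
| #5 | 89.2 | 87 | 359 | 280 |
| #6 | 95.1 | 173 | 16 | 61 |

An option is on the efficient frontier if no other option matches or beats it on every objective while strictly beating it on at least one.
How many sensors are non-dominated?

4

#1: dominated by #3 (accuracy 97.4≥93.5, power draw 116≤130, sample rate 678≥292, cost 229≤271).
#2: not dominated (best cost).
#3: not dominated (best accuracy).
#4: dominated by #3 (accuracy 97.4≥92.5, power draw 116≤180, sample rate 678≥277, cost 229≤263).
#5: not dominated (best power draw).
#6: not dominated.
Pareto-optimal: #2, #3, #5, #6 → 4.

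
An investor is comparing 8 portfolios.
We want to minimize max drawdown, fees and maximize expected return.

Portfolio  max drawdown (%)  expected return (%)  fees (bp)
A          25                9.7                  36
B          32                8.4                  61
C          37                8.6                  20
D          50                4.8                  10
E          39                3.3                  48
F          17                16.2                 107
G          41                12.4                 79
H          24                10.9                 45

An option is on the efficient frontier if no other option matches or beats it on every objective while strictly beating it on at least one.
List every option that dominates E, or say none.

A: max drawdown 25≤39, expected return 9.7≥3.3, fees 36≤48 — dominates E.
C: max drawdown 37≤39, expected return 8.6≥3.3, fees 20≤48 — dominates E.
H: max drawdown 24≤39, expected return 10.9≥3.3, fees 45≤48 — dominates E.
Others (B, D, F, G) are each worse than E on at least one objective.

A, C, H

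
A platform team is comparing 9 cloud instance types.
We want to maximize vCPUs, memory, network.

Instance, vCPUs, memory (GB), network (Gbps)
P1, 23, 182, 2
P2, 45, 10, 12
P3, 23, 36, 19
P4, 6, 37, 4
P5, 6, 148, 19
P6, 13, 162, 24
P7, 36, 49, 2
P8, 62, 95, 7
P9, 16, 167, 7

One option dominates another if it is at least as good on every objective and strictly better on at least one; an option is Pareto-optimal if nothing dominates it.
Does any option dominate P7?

P8 vs P7: vCPUs 62≥36, memory 95≥49, network 7≥2 — P8 is at least as good on every objective and strictly better on at least one, so P8 dominates P7.

Yes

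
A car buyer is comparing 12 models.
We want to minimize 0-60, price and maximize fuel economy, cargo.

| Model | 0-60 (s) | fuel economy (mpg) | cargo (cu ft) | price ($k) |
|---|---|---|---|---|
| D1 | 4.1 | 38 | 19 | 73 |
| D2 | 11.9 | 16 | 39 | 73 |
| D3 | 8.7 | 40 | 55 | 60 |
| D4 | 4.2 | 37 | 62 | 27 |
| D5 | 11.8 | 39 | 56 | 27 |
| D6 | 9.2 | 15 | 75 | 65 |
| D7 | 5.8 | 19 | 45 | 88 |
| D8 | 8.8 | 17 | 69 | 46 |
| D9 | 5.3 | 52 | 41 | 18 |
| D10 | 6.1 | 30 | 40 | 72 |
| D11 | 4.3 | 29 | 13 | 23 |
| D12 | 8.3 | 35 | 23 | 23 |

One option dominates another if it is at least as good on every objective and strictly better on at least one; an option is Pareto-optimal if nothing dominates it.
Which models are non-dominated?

D1: not dominated (best 0-60).
D2: dominated by D3 (0-60 8.7≤11.9, fuel economy 40≥16, cargo 55≥39, price 60≤73).
D3: not dominated.
D4: not dominated.
D5: not dominated.
D6: not dominated (best cargo).
D7: dominated by D4 (0-60 4.2≤5.8, fuel economy 37≥19, cargo 62≥45, price 27≤88).
D8: not dominated.
D9: not dominated (best fuel economy).
D10: dominated by D4 (0-60 4.2≤6.1, fuel economy 37≥30, cargo 62≥40, price 27≤72).
D11: not dominated.
D12: dominated by D9 (0-60 5.3≤8.3, fuel economy 52≥35, cargo 41≥23, price 18≤23).

D1, D3, D4, D5, D6, D8, D9, D11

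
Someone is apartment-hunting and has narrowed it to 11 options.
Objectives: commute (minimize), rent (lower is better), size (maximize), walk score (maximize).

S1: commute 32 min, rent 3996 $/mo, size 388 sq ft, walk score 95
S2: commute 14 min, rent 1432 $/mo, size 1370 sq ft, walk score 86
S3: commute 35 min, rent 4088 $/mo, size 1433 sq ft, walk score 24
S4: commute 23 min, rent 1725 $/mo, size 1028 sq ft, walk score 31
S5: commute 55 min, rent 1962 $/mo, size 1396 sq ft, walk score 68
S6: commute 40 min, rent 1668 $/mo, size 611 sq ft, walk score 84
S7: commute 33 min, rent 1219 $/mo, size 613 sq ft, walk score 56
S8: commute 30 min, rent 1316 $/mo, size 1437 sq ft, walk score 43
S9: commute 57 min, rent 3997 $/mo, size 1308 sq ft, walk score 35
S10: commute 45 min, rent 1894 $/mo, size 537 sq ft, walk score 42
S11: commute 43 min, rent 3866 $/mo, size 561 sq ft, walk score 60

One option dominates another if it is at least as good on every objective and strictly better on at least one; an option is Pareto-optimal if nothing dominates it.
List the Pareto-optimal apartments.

S1, S2, S5, S7, S8

S1: not dominated (best walk score).
S2: not dominated (best commute).
S3: dominated by S8 (commute 30≤35, rent 1316≤4088, size 1437≥1433, walk score 43≥24).
S4: dominated by S2 (commute 14≤23, rent 1432≤1725, size 1370≥1028, walk score 86≥31).
S5: not dominated.
S6: dominated by S2 (commute 14≤40, rent 1432≤1668, size 1370≥611, walk score 86≥84).
S7: not dominated (best rent).
S8: not dominated (best size).
S9: dominated by S2 (commute 14≤57, rent 1432≤3997, size 1370≥1308, walk score 86≥35).
S10: dominated by S2 (commute 14≤45, rent 1432≤1894, size 1370≥537, walk score 86≥42).
S11: dominated by S2 (commute 14≤43, rent 1432≤3866, size 1370≥561, walk score 86≥60).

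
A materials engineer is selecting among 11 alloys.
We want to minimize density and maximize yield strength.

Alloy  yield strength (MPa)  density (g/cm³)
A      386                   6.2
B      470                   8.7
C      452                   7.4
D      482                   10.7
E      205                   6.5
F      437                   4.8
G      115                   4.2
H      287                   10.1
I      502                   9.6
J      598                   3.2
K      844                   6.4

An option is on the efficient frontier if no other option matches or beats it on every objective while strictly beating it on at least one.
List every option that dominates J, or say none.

A: worse on yield strength (386 vs 598).
B: worse on yield strength (470 vs 598).
C: worse on yield strength (452 vs 598).
D: worse on yield strength (482 vs 598).
E: worse on yield strength (205 vs 598).
F: worse on yield strength (437 vs 598).
G: worse on yield strength (115 vs 598).
H: worse on yield strength (287 vs 598).
I: worse on yield strength (502 vs 598).
K: worse on density (6.4 vs 3.2).
No option dominates J.

none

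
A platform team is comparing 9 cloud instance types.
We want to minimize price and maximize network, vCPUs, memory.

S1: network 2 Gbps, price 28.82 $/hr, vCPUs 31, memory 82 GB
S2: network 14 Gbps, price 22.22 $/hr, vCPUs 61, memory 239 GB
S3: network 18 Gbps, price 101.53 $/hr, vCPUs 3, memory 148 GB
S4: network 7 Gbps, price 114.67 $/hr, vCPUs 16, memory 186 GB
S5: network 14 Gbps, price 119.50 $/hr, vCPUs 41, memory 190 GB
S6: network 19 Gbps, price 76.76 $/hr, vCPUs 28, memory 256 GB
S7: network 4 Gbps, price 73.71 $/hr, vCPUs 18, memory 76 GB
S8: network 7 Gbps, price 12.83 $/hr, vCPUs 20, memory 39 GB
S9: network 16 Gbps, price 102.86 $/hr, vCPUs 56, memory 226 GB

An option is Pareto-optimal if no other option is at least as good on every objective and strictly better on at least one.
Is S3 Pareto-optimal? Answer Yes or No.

No

S6 vs S3: network 19≥18, price 76.76≤101.53, vCPUs 28≥3, memory 256≥148 — S6 is at least as good on every objective and strictly better on at least one, so S6 dominates S3.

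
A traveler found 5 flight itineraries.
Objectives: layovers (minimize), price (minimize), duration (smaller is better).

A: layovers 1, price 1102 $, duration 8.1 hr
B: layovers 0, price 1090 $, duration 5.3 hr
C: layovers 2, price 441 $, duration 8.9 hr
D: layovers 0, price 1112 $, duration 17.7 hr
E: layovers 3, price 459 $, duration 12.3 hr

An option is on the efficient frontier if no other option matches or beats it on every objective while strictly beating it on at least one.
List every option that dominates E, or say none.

C: layovers 2≤3, price 441≤459, duration 8.9≤12.3 — dominates E.
Others (A, B, D) are each worse than E on at least one objective.

C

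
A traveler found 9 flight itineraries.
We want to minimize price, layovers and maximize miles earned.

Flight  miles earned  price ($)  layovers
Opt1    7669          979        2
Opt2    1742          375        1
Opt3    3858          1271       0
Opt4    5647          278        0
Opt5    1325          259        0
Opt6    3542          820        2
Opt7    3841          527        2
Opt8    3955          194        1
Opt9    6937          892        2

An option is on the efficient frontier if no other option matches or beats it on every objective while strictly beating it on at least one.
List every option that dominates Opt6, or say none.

Opt4: miles earned 5647≥3542, price 278≤820, layovers 0≤2 — dominates Opt6.
Opt7: miles earned 3841≥3542, price 527≤820, layovers 2≤2 — dominates Opt6.
Opt8: miles earned 3955≥3542, price 194≤820, layovers 1≤2 — dominates Opt6.
Others (Opt1, Opt2, Opt3, Opt5, Opt9) are each worse than Opt6 on at least one objective.

Opt4, Opt7, Opt8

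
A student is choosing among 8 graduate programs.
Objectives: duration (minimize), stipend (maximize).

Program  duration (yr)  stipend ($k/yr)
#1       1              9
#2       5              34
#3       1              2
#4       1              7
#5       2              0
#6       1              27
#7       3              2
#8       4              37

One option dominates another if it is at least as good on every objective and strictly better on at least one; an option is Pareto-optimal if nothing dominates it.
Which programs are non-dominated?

#1: dominated by #6 (duration 1≤1, stipend 27≥9).
#2: dominated by #8 (duration 4≤5, stipend 37≥34).
#3: dominated by #1 (duration 1≤1, stipend 9≥2).
#4: dominated by #1 (duration 1≤1, stipend 9≥7).
#5: dominated by #1 (duration 1≤2, stipend 9≥0).
#6: not dominated.
#7: dominated by #1 (duration 1≤3, stipend 9≥2).
#8: not dominated (best stipend).

#6, #8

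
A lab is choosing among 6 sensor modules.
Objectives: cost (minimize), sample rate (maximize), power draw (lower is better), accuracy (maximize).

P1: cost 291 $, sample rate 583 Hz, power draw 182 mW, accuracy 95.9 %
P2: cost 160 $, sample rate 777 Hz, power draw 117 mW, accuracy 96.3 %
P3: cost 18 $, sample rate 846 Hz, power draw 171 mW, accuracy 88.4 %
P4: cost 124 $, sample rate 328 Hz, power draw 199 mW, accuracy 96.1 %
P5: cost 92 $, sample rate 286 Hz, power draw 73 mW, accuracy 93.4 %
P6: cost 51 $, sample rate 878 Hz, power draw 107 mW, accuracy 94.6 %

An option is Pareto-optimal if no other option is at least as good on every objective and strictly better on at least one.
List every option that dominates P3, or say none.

none

P1: worse on cost (291 vs 18).
P2: worse on cost (160 vs 18).
P4: worse on cost (124 vs 18).
P5: worse on cost (92 vs 18).
P6: worse on cost (51 vs 18).
No option dominates P3.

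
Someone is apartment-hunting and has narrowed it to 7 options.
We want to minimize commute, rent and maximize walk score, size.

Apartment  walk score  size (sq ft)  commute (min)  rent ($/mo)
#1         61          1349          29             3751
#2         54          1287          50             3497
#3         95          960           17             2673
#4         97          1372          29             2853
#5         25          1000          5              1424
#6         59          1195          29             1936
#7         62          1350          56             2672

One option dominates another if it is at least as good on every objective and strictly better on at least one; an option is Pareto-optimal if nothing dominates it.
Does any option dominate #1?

#4 vs #1: walk score 97≥61, size 1372≥1349, commute 29≤29, rent 2853≤3751 — #4 is at least as good on every objective and strictly better on at least one, so #4 dominates #1.

Yes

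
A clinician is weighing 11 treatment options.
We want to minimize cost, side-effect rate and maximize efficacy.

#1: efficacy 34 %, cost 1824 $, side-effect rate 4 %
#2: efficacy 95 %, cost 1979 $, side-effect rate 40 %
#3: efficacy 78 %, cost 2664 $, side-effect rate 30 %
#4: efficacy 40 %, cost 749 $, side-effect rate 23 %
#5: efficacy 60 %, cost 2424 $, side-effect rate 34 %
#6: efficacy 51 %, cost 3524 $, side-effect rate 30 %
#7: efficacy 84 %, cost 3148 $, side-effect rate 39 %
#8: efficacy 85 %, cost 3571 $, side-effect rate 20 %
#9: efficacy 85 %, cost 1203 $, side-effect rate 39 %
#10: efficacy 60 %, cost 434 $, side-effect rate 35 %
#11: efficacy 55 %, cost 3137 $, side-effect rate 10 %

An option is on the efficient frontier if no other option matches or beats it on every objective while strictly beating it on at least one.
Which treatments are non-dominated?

#1, #2, #3, #4, #5, #8, #9, #10, #11

#1: not dominated (best side-effect rate).
#2: not dominated (best efficacy).
#3: not dominated.
#4: not dominated.
#5: not dominated.
#6: dominated by #3 (efficacy 78≥51, cost 2664≤3524, side-effect rate 30≤30).
#7: dominated by #9 (efficacy 85≥84, cost 1203≤3148, side-effect rate 39≤39).
#8: not dominated.
#9: not dominated.
#10: not dominated (best cost).
#11: not dominated.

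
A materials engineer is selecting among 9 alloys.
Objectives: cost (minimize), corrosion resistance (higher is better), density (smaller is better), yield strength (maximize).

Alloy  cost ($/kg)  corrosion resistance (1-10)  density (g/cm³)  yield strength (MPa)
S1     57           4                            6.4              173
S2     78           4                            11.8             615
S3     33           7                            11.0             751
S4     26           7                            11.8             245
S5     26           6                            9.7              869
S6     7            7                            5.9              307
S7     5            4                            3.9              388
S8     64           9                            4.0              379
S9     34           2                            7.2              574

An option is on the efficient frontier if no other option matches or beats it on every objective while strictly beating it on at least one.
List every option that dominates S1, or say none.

S6, S7

S6: cost 7≤57, corrosion resistance 7≥4, density 5.9≤6.4, yield strength 307≥173 — dominates S1.
S7: cost 5≤57, corrosion resistance 4≥4, density 3.9≤6.4, yield strength 388≥173 — dominates S1.
Others (S2, S3, S4, S5, S8, S9) are each worse than S1 on at least one objective.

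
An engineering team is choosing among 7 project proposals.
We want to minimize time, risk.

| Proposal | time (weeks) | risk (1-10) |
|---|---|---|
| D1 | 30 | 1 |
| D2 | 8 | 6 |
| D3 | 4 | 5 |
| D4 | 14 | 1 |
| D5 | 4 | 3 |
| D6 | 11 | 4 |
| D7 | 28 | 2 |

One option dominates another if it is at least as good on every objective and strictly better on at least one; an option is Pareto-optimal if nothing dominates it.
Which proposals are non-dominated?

D4, D5

D1: dominated by D4 (time 14≤30, risk 1≤1).
D2: dominated by D3 (time 4≤8, risk 5≤6).
D3: dominated by D5 (time 4≤4, risk 3≤5).
D4: not dominated.
D5: not dominated.
D6: dominated by D5 (time 4≤11, risk 3≤4).
D7: dominated by D4 (time 14≤28, risk 1≤2).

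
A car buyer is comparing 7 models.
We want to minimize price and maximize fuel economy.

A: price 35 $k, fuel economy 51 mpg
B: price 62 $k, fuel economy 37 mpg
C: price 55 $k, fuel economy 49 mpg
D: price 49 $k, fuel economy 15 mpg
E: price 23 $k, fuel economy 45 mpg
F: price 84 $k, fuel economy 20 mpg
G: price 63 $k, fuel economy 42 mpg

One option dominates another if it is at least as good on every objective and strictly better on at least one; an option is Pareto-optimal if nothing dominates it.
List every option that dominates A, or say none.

B: worse on price (62 vs 35).
C: worse on price (55 vs 35).
D: worse on price (49 vs 35).
E: worse on fuel economy (45 vs 51).
F: worse on price (84 vs 35).
G: worse on price (63 vs 35).
No option dominates A.

none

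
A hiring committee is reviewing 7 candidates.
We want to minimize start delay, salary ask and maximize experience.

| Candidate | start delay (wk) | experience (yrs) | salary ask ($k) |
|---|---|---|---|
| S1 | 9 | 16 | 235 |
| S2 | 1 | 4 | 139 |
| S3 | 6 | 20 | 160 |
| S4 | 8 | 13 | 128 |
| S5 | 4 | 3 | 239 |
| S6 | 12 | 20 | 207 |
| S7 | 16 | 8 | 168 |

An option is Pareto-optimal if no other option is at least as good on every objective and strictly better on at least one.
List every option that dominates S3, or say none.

none

S1: worse on start delay (9 vs 6).
S2: worse on experience (4 vs 20).
S4: worse on start delay (8 vs 6).
S5: worse on experience (3 vs 20).
S6: worse on start delay (12 vs 6).
S7: worse on start delay (16 vs 6).
No option dominates S3.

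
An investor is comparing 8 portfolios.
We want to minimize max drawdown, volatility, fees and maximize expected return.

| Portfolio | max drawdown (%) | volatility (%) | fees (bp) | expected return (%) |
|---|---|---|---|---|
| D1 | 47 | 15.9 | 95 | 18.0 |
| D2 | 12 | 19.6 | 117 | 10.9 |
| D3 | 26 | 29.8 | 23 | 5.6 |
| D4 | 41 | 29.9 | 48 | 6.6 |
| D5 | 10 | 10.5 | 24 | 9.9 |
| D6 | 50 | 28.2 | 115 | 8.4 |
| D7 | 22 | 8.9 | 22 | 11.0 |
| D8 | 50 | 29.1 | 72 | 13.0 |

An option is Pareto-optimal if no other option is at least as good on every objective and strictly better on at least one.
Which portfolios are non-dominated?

D1, D2, D5, D7, D8

D1: not dominated (best expected return).
D2: not dominated.
D3: dominated by D7 (max drawdown 22≤26, volatility 8.9≤29.8, fees 22≤23, expected return 11.0≥5.6).
D4: dominated by D5 (max drawdown 10≤41, volatility 10.5≤29.9, fees 24≤48, expected return 9.9≥6.6).
D5: not dominated (best max drawdown).
D6: dominated by D1 (max drawdown 47≤50, volatility 15.9≤28.2, fees 95≤115, expected return 18.0≥8.4).
D7: not dominated (best volatility).
D8: not dominated.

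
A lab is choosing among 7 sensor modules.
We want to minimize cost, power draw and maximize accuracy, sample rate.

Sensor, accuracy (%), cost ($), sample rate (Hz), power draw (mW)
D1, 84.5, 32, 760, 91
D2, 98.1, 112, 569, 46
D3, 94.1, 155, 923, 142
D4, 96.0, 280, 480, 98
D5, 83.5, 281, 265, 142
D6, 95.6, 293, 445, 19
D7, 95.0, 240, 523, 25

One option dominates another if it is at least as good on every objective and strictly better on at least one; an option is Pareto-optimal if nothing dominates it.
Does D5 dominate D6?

No

D5 vs D6: D5 is worse on accuracy (83.5 vs 95.6), so it does not dominate D6.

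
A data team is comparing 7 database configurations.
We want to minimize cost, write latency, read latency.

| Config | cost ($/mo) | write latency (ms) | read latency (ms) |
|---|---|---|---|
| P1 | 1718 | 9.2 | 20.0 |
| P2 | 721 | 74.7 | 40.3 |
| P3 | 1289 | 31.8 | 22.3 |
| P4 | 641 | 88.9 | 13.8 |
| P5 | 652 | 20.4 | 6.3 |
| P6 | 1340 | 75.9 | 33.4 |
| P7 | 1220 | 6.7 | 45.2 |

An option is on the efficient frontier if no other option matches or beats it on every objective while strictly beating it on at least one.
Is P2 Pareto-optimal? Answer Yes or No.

No

P5 vs P2: cost 652≤721, write latency 20.4≤74.7, read latency 6.3≤40.3 — P5 is at least as good on every objective and strictly better on at least one, so P5 dominates P2.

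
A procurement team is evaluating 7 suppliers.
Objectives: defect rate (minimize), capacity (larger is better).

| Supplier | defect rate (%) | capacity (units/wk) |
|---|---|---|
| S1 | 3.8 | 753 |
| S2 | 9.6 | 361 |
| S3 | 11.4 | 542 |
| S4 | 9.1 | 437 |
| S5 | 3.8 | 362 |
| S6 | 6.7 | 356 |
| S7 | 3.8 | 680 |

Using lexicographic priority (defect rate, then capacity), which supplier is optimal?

S1

First minimize defect rate: best is 3.8, kept {S1, S5, S7}.
Then maximize capacity: best is 753, kept {S1}.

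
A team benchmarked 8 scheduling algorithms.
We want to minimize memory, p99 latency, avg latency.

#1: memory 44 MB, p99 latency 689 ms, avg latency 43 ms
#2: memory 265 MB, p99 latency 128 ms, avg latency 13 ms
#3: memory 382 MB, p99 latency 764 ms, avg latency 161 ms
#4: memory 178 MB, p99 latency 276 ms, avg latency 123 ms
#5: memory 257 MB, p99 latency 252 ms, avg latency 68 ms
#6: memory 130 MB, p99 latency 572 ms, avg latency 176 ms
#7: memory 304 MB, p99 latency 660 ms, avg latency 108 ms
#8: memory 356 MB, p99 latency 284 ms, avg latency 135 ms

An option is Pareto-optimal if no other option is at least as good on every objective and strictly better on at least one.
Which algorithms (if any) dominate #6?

none

#1: worse on p99 latency (689 vs 572).
#2: worse on memory (265 vs 130).
#3: worse on memory (382 vs 130).
#4: worse on memory (178 vs 130).
#5: worse on memory (257 vs 130).
#7: worse on memory (304 vs 130).
#8: worse on memory (356 vs 130).
No option dominates #6.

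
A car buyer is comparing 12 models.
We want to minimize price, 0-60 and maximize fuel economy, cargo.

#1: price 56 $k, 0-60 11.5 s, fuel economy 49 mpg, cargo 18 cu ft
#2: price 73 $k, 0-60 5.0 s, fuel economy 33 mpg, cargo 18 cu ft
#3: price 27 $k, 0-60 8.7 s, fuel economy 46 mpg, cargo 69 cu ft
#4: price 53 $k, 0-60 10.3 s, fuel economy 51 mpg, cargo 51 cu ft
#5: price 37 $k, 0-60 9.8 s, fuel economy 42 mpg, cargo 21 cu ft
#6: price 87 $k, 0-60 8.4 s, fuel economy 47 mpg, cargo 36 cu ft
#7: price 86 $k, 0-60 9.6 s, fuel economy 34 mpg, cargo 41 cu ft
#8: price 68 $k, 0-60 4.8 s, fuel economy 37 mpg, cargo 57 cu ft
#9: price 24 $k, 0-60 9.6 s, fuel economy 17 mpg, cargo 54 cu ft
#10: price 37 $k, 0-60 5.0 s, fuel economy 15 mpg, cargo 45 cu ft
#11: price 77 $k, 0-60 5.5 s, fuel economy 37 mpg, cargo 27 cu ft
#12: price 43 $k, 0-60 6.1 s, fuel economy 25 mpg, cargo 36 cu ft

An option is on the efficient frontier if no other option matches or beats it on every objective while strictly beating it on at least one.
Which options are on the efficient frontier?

#3, #4, #6, #8, #9, #10, #12

#1: dominated by #4 (price 53≤56, 0-60 10.3≤11.5, fuel economy 51≥49, cargo 51≥18).
#2: dominated by #8 (price 68≤73, 0-60 4.8≤5.0, fuel economy 37≥33, cargo 57≥18).
#3: not dominated (best cargo).
#4: not dominated (best fuel economy).
#5: dominated by #3 (price 27≤37, 0-60 8.7≤9.8, fuel economy 46≥42, cargo 69≥21).
#6: not dominated.
#7: dominated by #3 (price 27≤86, 0-60 8.7≤9.6, fuel economy 46≥34, cargo 69≥41).
#8: not dominated (best 0-60).
#9: not dominated (best price).
#10: not dominated.
#11: dominated by #8 (price 68≤77, 0-60 4.8≤5.5, fuel economy 37≥37, cargo 57≥27).
#12: not dominated.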